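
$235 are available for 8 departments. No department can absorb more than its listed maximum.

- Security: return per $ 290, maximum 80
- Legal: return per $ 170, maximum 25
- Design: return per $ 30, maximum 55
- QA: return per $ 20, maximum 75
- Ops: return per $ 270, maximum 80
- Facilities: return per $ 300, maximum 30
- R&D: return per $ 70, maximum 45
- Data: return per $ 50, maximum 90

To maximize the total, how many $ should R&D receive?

Highest return per $ first: Facilities 300 > Security 290 > Ops 270 > Legal 170 > R&D 70 > Data 50 > Design 30 > QA 20.
Facilities: +30 to 30 (cap) ; 205 left.
Give Security 80 to hit its cap of 80 ; 125 left.
Ops takes 80 to reach its cap of 80 ; 45 left.
Give Legal 25 to hit its cap of 25 ; 20 left.
Only 20 left; R&D takes them to reach 20.

20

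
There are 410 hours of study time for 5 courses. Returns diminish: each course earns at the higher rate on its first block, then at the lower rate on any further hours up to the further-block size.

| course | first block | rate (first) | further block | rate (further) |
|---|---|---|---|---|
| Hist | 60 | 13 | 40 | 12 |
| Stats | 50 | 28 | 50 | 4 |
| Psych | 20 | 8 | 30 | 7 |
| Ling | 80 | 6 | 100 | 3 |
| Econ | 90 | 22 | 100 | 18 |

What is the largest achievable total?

6930

Order all 10 blocks by rate: Stats/first 28 > Econ/first 22 > Econ/second 18 > Hist/first 13 > Hist/second 12 > Psych/first 8 > Psych/second 7 > Ling/first 6 > Stats/second 4 > Ling/second 3.
Fill Stats first block (50 at 28) ; 360 left.
Fill Econ first block (90 at 22) ; 270 left.
Econ/second (18): +100 ; 170 left.
Fill Hist first block (60 at 13) ; 110 left.
Hist/second (12): +40 ; 70 left.
Fill Psych first block (20 at 8) ; 50 left.
Psych/second (7): +30 ; 20 left.
Ling first at 6: only 20 left, fill 20.
Total = 28×50 + 22×90 + 18×100 + 13×60 + 12×40 + 8×20 + 7×30 + 6×20 = 6930.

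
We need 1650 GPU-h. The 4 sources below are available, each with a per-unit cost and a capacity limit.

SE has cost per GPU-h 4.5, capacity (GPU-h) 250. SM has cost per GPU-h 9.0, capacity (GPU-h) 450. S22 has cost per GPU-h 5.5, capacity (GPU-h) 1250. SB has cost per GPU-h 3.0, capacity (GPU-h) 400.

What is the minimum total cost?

7825

Cheapest first:
SB (3.0): use full 400 ; 1250 GPU-h to go.
SE at 4.5: take all 250 GPU-h ; 1000 still needed.
Take 1000 from S22 at 5.5 to finish.
SM: unused.
Cost = 400×3.0 + 250×4.5 + 1000×5.5 = 7825.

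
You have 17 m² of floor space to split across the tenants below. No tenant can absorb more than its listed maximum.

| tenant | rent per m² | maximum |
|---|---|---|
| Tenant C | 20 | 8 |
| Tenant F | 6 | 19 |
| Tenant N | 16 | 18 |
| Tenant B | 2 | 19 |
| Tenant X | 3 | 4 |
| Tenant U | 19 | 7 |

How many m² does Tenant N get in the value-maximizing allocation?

Order the tenants by rent per m²: Tenant C 20 > Tenant U 19 > Tenant N 16 > Tenant F 6 > Tenant X 3 > Tenant B 2.
Give Tenant C 8 to hit its cap of 8 — 9 left.
Tenant U: +7 to 7 (cap) — 2 left.
Tenant N: +2 (room for 18) → 2. Pool exhausted.

2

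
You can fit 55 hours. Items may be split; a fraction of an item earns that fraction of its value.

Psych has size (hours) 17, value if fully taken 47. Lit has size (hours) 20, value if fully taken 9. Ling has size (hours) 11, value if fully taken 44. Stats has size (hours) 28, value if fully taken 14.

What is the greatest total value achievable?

104.5

Sort by value density: Ling 44/11≈4, Psych 47/17≈2.76, Stats 14/28≈0.5, Lit 9/20≈0.45.
Take all of Ling (11 hours, value 44) — 44 hours left.
Psych: take in full, 17 hours for value 47 — 27 left.
Only 27 hours remain; take 27/28 of Stats for value 14×27/28 = 13.5.
Total value = 104.5.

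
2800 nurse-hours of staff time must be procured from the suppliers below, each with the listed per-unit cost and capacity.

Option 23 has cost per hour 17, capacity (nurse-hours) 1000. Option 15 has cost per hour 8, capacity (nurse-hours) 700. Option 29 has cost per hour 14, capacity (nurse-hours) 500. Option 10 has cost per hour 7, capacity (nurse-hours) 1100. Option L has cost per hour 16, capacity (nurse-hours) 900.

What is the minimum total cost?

Use suppliers in increasing cost order.
Option 10 (7): use full 1100 ; 1700 nurse-hours to go.
Option 15 (8): use full 700 ; 1000 nurse-hours to go.
Take 500 from Option 29 at 14 ; need 500 more.
Option L at 16: take 500 of its 900 ; requirement met.
Option 23: unused.
Cost = 1100×7 + 700×8 + 500×14 + 500×16 = 28300.

28300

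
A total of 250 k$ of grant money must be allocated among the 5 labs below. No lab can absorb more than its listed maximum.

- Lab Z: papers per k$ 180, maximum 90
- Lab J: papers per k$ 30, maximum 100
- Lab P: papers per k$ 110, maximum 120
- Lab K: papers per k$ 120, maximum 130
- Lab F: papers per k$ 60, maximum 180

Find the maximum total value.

Highest papers per k$ first: Lab Z 180 > Lab K 120 > Lab P 110 > Lab F 60 > Lab J 30.
Give Lab Z 90 to hit its cap of 90 ; 160 left.
Lab K: +130 to 130 (cap) ; 30 left.
Lab P: +30 (room for 120) → 30. Pool exhausted.
Total = 180×90 + 110×30 + 120×130 = 35100.

35100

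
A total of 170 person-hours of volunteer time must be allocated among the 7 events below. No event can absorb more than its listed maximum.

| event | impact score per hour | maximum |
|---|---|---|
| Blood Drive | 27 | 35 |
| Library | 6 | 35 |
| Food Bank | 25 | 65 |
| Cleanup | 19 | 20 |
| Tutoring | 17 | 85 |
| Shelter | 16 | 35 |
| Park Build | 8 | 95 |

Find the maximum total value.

3800

Highest impact score per hour first: Blood Drive 27 > Food Bank 25 > Cleanup 19 > Tutoring 17 > Shelter 16 > Park Build 8 > Library 6.
Blood Drive: +35 to 35 (cap) — 135 left.
Food Bank: +65 to 65 (cap) — 70 left.
Cleanup: +20 to 20 (cap) — 50 left.
Tutoring has room for 85 but only 50 remain, so it gets 50.
Total = 27×35 + 25×65 + 19×20 + 17×50 = 3800.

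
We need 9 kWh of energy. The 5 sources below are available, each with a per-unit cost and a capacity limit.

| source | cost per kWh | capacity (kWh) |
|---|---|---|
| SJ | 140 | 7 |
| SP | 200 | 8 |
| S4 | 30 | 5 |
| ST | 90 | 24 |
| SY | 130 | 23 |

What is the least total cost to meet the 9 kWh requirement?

Fill from the cheapest source first.
Take 5 from S4 at 30 — need 4 more.
Take 4 from ST at 90 to finish.
SY, SJ, SP: unused.
Cost = 5×30 + 4×90 = 510.

510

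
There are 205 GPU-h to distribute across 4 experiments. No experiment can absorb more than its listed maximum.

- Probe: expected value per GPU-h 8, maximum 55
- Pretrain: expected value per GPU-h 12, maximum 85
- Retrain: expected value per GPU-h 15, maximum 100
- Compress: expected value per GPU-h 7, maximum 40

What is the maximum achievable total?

Order the experiments by expected value per GPU-h: Retrain 15 > Pretrain 12 > Probe 8 > Compress 7.
Retrain takes 100 to reach its cap of 100 → 105 left.
Pretrain takes 85 to reach its cap of 85 → 20 left.
Probe has room for 55 but only 20 remain, so it gets 20.
Total = 8×20 + 12×85 + 15×100 = 2680.

2680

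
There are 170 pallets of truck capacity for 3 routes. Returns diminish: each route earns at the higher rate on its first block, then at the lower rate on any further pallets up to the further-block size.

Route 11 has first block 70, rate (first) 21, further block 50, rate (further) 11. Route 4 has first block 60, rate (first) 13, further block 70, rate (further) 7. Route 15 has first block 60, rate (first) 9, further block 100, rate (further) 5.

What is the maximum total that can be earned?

Rank every tier by rate: Route 11/T1 21 > Route 4/T1 13 > Route 11/T2 11 > Route 15/T1 9 > Route 4/T2 7 > Route 15/T2 5.
Route 11 T1 at 21: fill all 70 ; 100 left.
Route 4 T1 at 13: fill all 60 ; 40 left.
Route 11/T2: +40 of 50 at 11; pool empty.
Total = 21×70 + 13×60 + 11×40 = 2690.

2690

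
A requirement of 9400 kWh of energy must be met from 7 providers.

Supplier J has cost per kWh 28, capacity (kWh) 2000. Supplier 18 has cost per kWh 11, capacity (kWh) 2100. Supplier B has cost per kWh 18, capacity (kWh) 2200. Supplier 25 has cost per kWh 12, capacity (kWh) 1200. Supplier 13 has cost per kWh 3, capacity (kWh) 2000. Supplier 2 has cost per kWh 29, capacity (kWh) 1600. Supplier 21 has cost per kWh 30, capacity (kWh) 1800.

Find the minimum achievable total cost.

136300

Use providers in increasing cost order.
Take 2000 from Supplier 13 at 3 ; need 7400 more.
Supplier 18 at 11: take all 2100 kWh ; 5300 still needed.
Supplier 25 (12): use full 1200 ; 4100 kWh to go.
Take 2200 from Supplier B at 18 ; need 1900 more.
Take 1900 from Supplier J at 28 to finish.
Supplier 2, Supplier 21: unused.
Cost = 2000×3 + 2100×11 + 1200×12 + 2200×18 + 1900×28 = 136300.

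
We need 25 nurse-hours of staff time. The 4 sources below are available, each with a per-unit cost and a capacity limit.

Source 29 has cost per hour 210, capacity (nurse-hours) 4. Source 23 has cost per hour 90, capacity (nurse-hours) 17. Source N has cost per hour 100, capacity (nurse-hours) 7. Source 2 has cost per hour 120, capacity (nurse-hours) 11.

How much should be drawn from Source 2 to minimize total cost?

Cheapest first:
Source 23 (90): use full 17 — 8 nurse-hours to go.
Source N (100): use full 7 — 1 nurse-hours to go.
Source 2 at 120: take 1 of its 11 — requirement met.
Source 29: unused.

1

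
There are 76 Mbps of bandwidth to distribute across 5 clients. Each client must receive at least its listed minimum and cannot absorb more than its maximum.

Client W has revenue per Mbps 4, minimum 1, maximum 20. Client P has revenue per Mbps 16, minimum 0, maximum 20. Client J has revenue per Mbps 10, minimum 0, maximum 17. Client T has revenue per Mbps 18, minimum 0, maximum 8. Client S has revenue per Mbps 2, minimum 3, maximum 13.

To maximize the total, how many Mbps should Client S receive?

11

Meeting every minimum uses 1+0+0+0+3 = 4 Mbps, leaving 72.
Order the clients by revenue per Mbps: Client T 18 > Client P 16 > Client J 10 > Client W 4 > Client S 2.
Give Client T 8 more to hit its cap of 8 ; 64 left.
Give Client P 20 more to hit its cap of 20 ; 44 left.
Give Client J 17 more to hit its cap of 17 ; 27 left.
Client W: +19 to 20 (cap) ; 8 left.
Only 8 left; Client S takes them to reach 11.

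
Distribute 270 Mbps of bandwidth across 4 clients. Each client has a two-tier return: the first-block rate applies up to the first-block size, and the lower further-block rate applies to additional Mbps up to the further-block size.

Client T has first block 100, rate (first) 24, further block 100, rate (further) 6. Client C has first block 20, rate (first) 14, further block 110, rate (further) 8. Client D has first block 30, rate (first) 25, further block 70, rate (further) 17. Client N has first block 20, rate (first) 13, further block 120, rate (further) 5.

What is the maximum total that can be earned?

Rank every tier by rate: Client D/first 25 > Client T/first 24 > Client D/second 17 > Client C/first 14 > Client N/first 13 > Client C/second 8 > Client T/second 6 > Client N/second 5.
Fill Client D first block (30 at 25) — 240 left.
Client T/first (24): +100 — 140 left.
Client D/second (17): +70 — 70 left.
Client C first at 14: fill all 20 — 50 left.
Client N first at 13: fill all 20 — 30 left.
Client C/second: +30 of 110 at 8; pool empty.
Total = 25×30 + 24×100 + 17×70 + 14×20 + 13×20 + 8×30 = 5120.

5120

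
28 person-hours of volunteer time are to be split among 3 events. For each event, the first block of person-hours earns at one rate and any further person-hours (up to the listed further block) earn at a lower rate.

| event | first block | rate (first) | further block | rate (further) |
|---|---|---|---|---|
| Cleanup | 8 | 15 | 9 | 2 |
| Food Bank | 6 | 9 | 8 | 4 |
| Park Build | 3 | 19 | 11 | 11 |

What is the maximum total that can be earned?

Order all 6 blocks by rate: Park Build/tier1 19 > Cleanup/tier1 15 > Park Build/tier2 11 > Food Bank/tier1 9 > Food Bank/tier2 4 > Cleanup/tier2 2.
Fill Park Build tier1 block (3 at 19) ; 25 left.
Cleanup/tier1 (15): +8 ; 17 left.
Park Build tier2 at 11: fill all 11 ; 6 left.
Food Bank tier1 at 9: fill all 6 ; 0 left.
Total = 19×3 + 15×8 + 11×11 + 9×6 = 352.

352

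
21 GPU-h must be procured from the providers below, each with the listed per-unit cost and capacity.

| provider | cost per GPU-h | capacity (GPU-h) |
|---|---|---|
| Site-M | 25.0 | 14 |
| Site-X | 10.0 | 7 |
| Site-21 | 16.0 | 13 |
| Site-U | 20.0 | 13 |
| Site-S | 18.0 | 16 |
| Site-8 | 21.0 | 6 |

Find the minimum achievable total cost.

Fill from the cheapest provider first.
Take 7 from Site-X at 10.0 → need 14 more.
Take 13 from Site-21 at 16.0 → need 1 more.
Site-S (18.0): take the remaining 1 → done.
Site-U, Site-8, Site-M: unused.
Cost = 7×10.0 + 13×16.0 + 1×18.0 = 296.

296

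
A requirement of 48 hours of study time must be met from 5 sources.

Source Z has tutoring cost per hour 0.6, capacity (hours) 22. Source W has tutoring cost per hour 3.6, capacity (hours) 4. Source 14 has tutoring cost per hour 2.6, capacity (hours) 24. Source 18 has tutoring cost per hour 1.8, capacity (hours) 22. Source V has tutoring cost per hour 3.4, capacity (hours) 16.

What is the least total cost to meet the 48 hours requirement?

63.2

Fill from the cheapest source first.
Source Z (0.6): use full 22 — 26 hours to go.
Take 22 from Source 18 at 1.8 — need 4 more.
Take 4 from Source 14 at 2.6 to finish.
Source V, Source W: unused.
Cost = 22×0.6 + 22×1.8 + 4×2.6 = 63.2.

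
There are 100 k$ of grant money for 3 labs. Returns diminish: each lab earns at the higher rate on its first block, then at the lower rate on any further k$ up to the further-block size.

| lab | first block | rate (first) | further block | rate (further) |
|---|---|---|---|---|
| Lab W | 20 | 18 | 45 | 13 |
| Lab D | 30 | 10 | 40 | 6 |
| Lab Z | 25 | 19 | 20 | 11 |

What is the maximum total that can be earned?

Order all 6 blocks by rate: Lab Z/tier1 19 > Lab W/tier1 18 > Lab W/tier2 13 > Lab Z/tier2 11 > Lab D/tier1 10 > Lab D/tier2 6.
Fill Lab Z tier1 block (25 at 19) — 75 left.
Lab W/tier1 (18): +20 — 55 left.
Lab W/tier2 (13): +45 — 10 left.
Lab Z tier2 at 11: only 10 left, fill 10.
Total = 19×25 + 18×20 + 13×45 + 11×10 = 1530.

1530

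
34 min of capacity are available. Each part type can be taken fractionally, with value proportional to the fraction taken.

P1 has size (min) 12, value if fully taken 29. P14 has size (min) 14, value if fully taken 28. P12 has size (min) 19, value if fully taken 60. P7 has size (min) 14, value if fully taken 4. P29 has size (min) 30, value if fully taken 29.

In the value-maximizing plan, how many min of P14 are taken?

Best value per unit of size first: P12 60/19≈3.16, P1 29/12≈2.42, P14 28/14≈2, P29 29/30≈0.967, P7 4/14≈0.286.
Take all of P12 (19 min, value 60) ; 15 min left.
All 12 min of P1 fit (value 29) ; 3 remain.
Only 3 min remain; take 3/14 of P14 for value 28×3/14 = 6.

3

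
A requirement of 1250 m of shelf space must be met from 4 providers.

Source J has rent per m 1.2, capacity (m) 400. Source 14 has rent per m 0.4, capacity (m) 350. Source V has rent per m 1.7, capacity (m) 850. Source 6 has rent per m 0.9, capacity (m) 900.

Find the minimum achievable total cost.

Cheapest first:
Source 14 (0.4): use full 350 — 900 m to go.
Source 6 at 0.9: take all 900 m — 0 still needed.
Source J, Source V: unused.
Cost = 350×0.4 + 900×0.9 = 950.

950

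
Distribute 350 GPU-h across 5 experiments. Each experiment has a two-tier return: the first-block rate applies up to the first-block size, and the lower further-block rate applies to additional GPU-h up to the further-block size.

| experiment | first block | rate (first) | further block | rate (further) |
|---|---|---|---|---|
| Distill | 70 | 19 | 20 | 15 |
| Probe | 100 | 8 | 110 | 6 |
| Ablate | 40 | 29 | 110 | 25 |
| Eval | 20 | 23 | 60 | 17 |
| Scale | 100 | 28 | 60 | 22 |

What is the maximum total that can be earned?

Order all 10 blocks by rate: Ablate/T1 29 > Scale/T1 28 > Ablate/T2 25 > Eval/T1 23 > Scale/T2 22 > Distill/T1 19 > Eval/T2 17 > Distill/T2 15 > Probe/T1 8 > Probe/T2 6.
Fill Ablate T1 block (40 at 29) — 310 left.
Scale/T1 (28): +100 — 210 left.
Ablate/T2 (25): +110 — 100 left.
Eval T1 at 23: fill all 20 — 80 left.
Scale T2 at 22: fill all 60 — 20 left.
Distill/T1: +20 of 70 at 19; pool empty.
Total = 29×40 + 28×100 + 25×110 + 23×20 + 22×60 + 19×20 = 8870.

8870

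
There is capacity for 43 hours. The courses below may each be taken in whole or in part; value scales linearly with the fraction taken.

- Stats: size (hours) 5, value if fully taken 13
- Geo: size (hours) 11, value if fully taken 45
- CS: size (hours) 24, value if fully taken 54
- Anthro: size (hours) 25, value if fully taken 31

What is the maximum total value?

Best value per unit of size first: Geo 45/11≈4.09, Stats 13/5≈2.6, CS 54/24≈2.25, Anthro 31/25≈1.24.
Geo: take in full, 11 hours for value 45 — 32 left.
Take all of Stats (5 hours, value 13) — 27 hours left.
Take all of CS (24 hours, value 54) — 3 hours left.
Fill the last 3 hours with part of Anthro: 3/25 of it earns 3.72.
Total value = 115.72.

115.72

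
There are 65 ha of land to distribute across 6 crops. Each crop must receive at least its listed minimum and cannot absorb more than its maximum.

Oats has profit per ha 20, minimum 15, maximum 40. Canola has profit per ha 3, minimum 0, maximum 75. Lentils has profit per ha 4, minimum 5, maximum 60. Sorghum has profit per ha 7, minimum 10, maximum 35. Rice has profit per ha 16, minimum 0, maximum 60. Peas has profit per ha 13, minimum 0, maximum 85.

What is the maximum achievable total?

1050

Meeting every minimum uses 15+0+5+10+0+0 = 30 ha, leaving 35.
Order the crops by profit per ha: Oats 20 > Rice 16 > Peas 13 > Sorghum 7 > Lentils 4 > Canola 3.
Give Oats 25 more to hit its cap of 40 → 10 left.
Only 10 left; Rice takes them to reach 10.
Total = 20×40 + 4×5 + 7×10 + 16×10 = 1050.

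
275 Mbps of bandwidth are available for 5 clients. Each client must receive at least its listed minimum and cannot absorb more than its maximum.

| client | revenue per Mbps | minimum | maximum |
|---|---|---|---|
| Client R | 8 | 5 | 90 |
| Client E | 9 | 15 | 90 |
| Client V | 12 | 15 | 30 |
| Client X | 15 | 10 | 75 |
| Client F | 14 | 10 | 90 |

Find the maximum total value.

Meeting every minimum uses 5+15+15+10+10 = 55 Mbps, leaving 220.
Highest revenue per Mbps first: Client X 15 > Client F 14 > Client V 12 > Client E 9 > Client R 8.
Client X takes 65 more to reach its cap of 75 — 155 left.
Client F: +80 to 90 (cap) — 75 left.
Client V: +15 to 30 (cap) — 60 left.
Only 60 left; Client E takes them to reach 75.
Total = 8×5 + 9×75 + 12×30 + 15×75 + 14×90 = 3460.

3460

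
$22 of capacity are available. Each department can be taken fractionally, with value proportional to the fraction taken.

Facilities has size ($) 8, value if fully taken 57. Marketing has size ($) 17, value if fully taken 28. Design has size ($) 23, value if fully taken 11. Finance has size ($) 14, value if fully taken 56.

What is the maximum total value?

Sort by value density: Facilities 57/8≈7.12, Finance 56/14≈4, Marketing 28/17≈1.65, Design 11/23≈0.478.
Take all of Facilities (8 $, value 57) — 14 $ left.
All 14 $ of Finance fit (value 56) — 0 remain.
Total value = 113.

113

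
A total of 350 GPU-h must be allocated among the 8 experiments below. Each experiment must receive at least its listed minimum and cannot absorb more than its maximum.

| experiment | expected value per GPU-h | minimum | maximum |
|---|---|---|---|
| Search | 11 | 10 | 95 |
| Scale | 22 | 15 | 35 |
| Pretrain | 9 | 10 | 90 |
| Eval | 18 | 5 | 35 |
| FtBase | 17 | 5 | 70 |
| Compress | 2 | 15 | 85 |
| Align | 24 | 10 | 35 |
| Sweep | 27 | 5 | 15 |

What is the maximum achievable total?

5360

Meeting every minimum uses 10+15+10+5+5+15+10+5 = 75 GPU-h, leaving 275.
Rank by expected value per GPU-h: Sweep 27 > Align 24 > Scale 22 > Eval 18 > FtBase 17 > Search 11 > Pretrain 9 > Compress 2.
Give Sweep 10 more to hit its cap of 15 ; 265 left.
Align: +25 to 35 (cap) ; 240 left.
Give Scale 20 more to hit its cap of 35 ; 220 left.
Eval: +30 to 35 (cap) ; 190 left.
FtBase: +65 to 70 (cap) ; 125 left.
Give Search 85 more to hit its cap of 95 ; 40 left.
Only 40 left; Pretrain takes them to reach 50.
Total = 11×95 + 22×35 + 9×50 + 18×35 + 17×70 + 2×15 + 24×35 + 27×15 = 5360.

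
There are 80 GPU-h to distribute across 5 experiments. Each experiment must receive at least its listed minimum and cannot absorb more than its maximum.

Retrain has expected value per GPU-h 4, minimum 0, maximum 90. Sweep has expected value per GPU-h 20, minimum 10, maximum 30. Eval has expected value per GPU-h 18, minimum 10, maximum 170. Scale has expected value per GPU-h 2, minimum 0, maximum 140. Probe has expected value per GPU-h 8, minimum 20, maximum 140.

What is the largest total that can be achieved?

1300

Meeting every minimum uses 0+10+10+0+20 = 40 GPU-h, leaving 40.
Order the experiments by expected value per GPU-h: Sweep 20 > Eval 18 > Probe 8 > Retrain 4 > Scale 2.
Sweep takes 20 more to reach its cap of 30 ; 20 left.
Eval: +20 (room for 160) → 30. Pool exhausted.
Total = 20×30 + 18×30 + 8×20 = 1300.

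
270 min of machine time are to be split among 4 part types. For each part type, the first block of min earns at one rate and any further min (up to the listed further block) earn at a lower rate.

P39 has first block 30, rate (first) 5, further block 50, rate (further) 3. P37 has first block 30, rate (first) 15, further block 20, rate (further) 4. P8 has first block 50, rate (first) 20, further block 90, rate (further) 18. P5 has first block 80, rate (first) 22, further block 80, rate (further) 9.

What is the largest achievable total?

Treat each block as its own option and order by rate: P5/first 22 > P8/first 20 > P8/second 18 > P37/first 15 > P5/second 9 > P39/first 5 > P37/second 4 > P39/second 3.
Fill P5 first block (80 at 22) — 190 left.
P8 first at 20: fill all 50 — 140 left.
P8/second (18): +90 — 50 left.
P37 first at 15: fill all 30 — 20 left.
P5 second at 9: only 20 left, fill 20.
Total = 22×80 + 20×50 + 18×90 + 15×30 + 9×20 = 5010.

5010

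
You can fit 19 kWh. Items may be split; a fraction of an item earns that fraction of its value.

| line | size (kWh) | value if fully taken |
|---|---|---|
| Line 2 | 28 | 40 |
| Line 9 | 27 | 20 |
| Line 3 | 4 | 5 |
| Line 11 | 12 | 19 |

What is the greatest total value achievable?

29

Sort by value density: Line 11 19/12≈1.58, Line 2 40/28≈1.43, Line 3 5/4≈1.25, Line 9 20/27≈0.741.
Line 11: take in full, 12 kWh for value 19 — 7 left.
7 kWh left: a 7/28 share of Line 2 gives 40×7/28 = 10.
Total value = 29.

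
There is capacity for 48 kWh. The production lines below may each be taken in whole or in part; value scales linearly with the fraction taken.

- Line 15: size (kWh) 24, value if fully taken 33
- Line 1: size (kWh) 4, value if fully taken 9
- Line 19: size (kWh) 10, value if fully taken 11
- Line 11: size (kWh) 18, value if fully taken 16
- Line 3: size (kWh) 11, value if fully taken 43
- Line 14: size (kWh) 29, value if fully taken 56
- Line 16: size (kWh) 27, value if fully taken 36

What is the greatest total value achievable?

113.5

Sort by value density: Line 3 43/11≈3.91, Line 1 9/4≈2.25, Line 14 56/29≈1.93, Line 15 33/24≈1.38, Line 16 36/27≈1.33, Line 19 11/10≈1.1, Line 11 16/18≈0.889.
All 11 kWh of Line 3 fit (value 43) ; 37 remain.
Line 1: take in full, 4 kWh for value 9 ; 33 left.
Take all of Line 14 (29 kWh, value 56) ; 4 kWh left.
Fill the last 4 kWh with part of Line 15: 4/24 of it earns 5.5.
Total value = 113.5.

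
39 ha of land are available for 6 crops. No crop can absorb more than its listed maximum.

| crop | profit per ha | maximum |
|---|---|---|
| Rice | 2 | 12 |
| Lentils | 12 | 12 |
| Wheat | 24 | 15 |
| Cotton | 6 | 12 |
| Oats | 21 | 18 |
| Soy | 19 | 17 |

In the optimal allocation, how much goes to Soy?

6

Highest profit per ha first: Wheat 24 > Oats 21 > Soy 19 > Lentils 12 > Cotton 6 > Rice 2.
Give Wheat 15 to hit its cap of 15 — 24 left.
Give Oats 18 to hit its cap of 18 — 6 left.
Soy has room for 17 but only 6 remain, so it gets 6.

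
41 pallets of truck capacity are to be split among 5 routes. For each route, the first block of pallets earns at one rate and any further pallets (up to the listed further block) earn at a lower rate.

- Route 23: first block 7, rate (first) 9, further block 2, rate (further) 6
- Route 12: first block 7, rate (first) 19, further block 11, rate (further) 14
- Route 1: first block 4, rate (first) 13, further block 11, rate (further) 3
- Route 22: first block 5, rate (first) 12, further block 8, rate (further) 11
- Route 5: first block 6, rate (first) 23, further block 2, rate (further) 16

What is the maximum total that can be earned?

Order all 10 blocks by rate: Route 5/T1 23 > Route 12/T1 19 > Route 5/T2 16 > Route 12/T2 14 > Route 1/T1 13 > Route 22/T1 12 > Route 22/T2 11 > Route 23/T1 9 > Route 23/T2 6 > Route 1/T2 3.
Route 5/T1 (23): +6 — 35 left.
Fill Route 12 T1 block (7 at 19) — 28 left.
Route 5/T2 (16): +2 — 26 left.
Route 12/T2 (14): +11 — 15 left.
Route 1 T1 at 13: fill all 4 — 11 left.
Fill Route 22 T1 block (5 at 12) — 6 left.
6 remain; put them into Route 22 T2 at 11.
Total = 23×6 + 19×7 + 16×2 + 14×11 + 13×4 + 12×5 + 11×6 = 635.

635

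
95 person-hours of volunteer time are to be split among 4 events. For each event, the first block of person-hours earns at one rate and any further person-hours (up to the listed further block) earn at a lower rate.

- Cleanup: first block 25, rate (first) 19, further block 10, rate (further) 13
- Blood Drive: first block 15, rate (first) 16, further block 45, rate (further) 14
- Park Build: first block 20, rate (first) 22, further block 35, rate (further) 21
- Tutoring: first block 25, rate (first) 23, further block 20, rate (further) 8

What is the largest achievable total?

2035

Rank every tier by rate: Tutoring/tier1 23 > Park Build/tier1 22 > Park Build/tier2 21 > Cleanup/tier1 19 > Blood Drive/tier1 16 > Blood Drive/tier2 14 > Cleanup/tier2 13 > Tutoring/tier2 8.
Tutoring tier1 at 23: fill all 25 → 70 left.
Park Build/tier1 (22): +20 → 50 left.
Park Build tier2 at 21: fill all 35 → 15 left.
Cleanup tier1 at 19: only 15 left, fill 15.
Total = 23×25 + 22×20 + 21×35 + 19×15 = 2035.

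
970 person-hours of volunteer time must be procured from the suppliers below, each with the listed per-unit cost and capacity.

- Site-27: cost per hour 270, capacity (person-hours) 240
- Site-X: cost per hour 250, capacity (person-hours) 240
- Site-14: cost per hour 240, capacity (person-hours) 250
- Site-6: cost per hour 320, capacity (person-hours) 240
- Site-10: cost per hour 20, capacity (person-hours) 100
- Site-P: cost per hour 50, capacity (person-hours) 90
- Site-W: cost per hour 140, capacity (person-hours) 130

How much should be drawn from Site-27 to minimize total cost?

Fill from the cheapest supplier first.
Take 100 from Site-10 at 20 → need 870 more.
Site-P at 50: take all 90 person-hours → 780 still needed.
Take 130 from Site-W at 140 → need 650 more.
Site-14 at 240: take all 250 person-hours → 400 still needed.
Take 240 from Site-X at 250 → need 160 more.
Site-27 at 270: take 160 of its 240 → requirement met.
Site-6: unused.

160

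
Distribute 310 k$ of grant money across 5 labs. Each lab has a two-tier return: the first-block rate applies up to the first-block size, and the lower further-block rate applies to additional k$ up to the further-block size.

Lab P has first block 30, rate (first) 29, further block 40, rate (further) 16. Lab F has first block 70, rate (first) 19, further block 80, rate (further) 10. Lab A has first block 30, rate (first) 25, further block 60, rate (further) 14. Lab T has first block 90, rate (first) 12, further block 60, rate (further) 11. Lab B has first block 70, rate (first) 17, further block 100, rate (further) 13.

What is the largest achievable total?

5750

Order all 10 blocks by rate: Lab P/tier1 29 > Lab A/tier1 25 > Lab F/tier1 19 > Lab B/tier1 17 > Lab P/tier2 16 > Lab A/tier2 14 > Lab B/tier2 13 > Lab T/tier1 12 > Lab T/tier2 11 > Lab F/tier2 10.
Lab P tier1 at 29: fill all 30 → 280 left.
Lab A/tier1 (25): +30 → 250 left.
Lab F tier1 at 19: fill all 70 → 180 left.
Lab B/tier1 (17): +70 → 110 left.
Lab P tier2 at 16: fill all 40 → 70 left.
Lab A/tier2 (14): +60 → 10 left.
Lab B tier2 at 13: only 10 left, fill 10.
Total = 29×30 + 25×30 + 19×70 + 17×70 + 16×40 + 14×60 + 13×10 = 5750.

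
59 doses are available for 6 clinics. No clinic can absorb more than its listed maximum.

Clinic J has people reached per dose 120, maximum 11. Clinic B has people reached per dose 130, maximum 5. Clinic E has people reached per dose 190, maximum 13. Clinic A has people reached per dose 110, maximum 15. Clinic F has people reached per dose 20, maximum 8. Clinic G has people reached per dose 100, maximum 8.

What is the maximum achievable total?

Rank by people reached per dose: Clinic E 190 > Clinic B 130 > Clinic J 120 > Clinic A 110 > Clinic G 100 > Clinic F 20.
Clinic E: +13 to 13 (cap) ; 46 left.
Clinic B: +5 to 5 (cap) ; 41 left.
Give Clinic J 11 to hit its cap of 11 ; 30 left.
Give Clinic A 15 to hit its cap of 15 ; 15 left.
Clinic G takes 8 to reach its cap of 8 ; 7 left.
Only 7 left; Clinic F takes them to reach 7.
Total = 120×11 + 130×5 + 190×13 + 110×15 + 20×7 + 100×8 = 7030.

7030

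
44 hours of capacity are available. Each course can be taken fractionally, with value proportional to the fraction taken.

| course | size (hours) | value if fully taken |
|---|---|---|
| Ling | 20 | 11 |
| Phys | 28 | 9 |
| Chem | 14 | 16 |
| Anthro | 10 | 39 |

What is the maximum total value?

Best value per unit of size first: Anthro 39/10≈3.9, Chem 16/14≈1.14, Ling 11/20≈0.55, Phys 9/28≈0.321.
Anthro: take in full, 10 hours for value 39 — 34 left.
Take all of Chem (14 hours, value 16) — 20 hours left.
Ling: take in full, 20 hours for value 11 — 0 left.
Total value = 66.

66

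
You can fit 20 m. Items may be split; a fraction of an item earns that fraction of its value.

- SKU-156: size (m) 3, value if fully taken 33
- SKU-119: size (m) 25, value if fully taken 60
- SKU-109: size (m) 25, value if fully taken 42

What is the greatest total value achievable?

73.8

Sort by value density: SKU-156 33/3≈11, SKU-119 60/25≈2.4, SKU-109 42/25≈1.68.
SKU-156: take in full, 3 m for value 33 ; 17 left.
17 m left: a 17/25 share of SKU-119 gives 60×17/25 = 40.8.
Total value = 73.8.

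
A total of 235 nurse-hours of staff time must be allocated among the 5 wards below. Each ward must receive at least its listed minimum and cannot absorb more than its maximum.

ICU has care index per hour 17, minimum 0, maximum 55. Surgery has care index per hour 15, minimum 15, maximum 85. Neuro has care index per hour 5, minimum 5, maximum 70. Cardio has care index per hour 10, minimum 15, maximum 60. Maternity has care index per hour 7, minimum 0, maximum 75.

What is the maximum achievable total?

Meeting every minimum uses 0+15+5+15+0 = 35 nurse-hours, leaving 200.
Rank by care index per hour: ICU 17 > Surgery 15 > Cardio 10 > Maternity 7 > Neuro 5.
Give ICU 55 more to hit its cap of 55 — 145 left.
Give Surgery 70 more to hit its cap of 85 — 75 left.
Cardio: +45 to 60 (cap) — 30 left.
Maternity has room for 75 more but only 30 remain, so it gets 30.
Total = 17×55 + 15×85 + 5×5 + 10×60 + 7×30 = 3045.

3045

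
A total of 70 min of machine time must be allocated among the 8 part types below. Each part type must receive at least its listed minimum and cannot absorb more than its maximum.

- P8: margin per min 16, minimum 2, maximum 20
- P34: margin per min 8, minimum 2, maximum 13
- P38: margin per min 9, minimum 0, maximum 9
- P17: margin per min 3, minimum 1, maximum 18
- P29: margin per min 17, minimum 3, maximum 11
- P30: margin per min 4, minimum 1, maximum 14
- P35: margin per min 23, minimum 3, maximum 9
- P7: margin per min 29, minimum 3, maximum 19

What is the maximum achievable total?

Meeting every minimum uses 2+2+0+1+3+1+3+3 = 15 min, leaving 55.
Highest margin per min first: P7 29 > P35 23 > P29 17 > P8 16 > P38 9 > P34 8 > P30 4 > P17 3.
P7: +16 to 19 (cap) → 39 left.
Give P35 6 more to hit its cap of 9 → 33 left.
P29: +8 to 11 (cap) → 25 left.
P8 takes 18 more to reach its cap of 20 → 7 left.
P38 has room for 9 more but only 7 remain, so it gets 7.
Total = 16×20 + 8×2 + 9×7 + 3×1 + 17×11 + 4×1 + 23×9 + 29×19 = 1351.

1351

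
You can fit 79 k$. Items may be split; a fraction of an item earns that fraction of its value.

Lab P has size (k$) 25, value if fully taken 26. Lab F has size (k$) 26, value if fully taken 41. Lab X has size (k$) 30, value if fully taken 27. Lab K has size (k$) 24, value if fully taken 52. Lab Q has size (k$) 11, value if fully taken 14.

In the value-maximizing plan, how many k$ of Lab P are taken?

18

Sort by value density: Lab K 52/24≈2.17, Lab F 41/26≈1.58, Lab Q 14/11≈1.27, Lab P 26/25≈1.04, Lab X 27/30≈0.9.
Take all of Lab K (24 k$, value 52) → 55 k$ left.
Lab F: take in full, 26 k$ for value 41 → 29 left.
Lab Q: take in full, 11 k$ for value 14 → 18 left.
Only 18 k$ remain; take 18/25 of Lab P for value 26×18/25 = 18.72.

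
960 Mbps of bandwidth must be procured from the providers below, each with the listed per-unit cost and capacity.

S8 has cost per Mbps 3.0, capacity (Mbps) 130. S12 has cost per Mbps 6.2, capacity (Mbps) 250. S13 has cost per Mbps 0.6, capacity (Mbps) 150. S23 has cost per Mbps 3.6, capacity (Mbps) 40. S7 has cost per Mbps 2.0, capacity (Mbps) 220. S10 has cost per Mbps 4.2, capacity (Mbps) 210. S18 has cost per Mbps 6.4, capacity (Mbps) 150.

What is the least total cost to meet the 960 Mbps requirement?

Fill from the cheapest provider first.
S13 at 0.6: take all 150 Mbps — 810 still needed.
S7 at 2.0: take all 220 Mbps — 590 still needed.
S8 at 3.0: take all 130 Mbps — 460 still needed.
S23 (3.6): use full 40 — 420 Mbps to go.
S10 (4.2): use full 210 — 210 Mbps to go.
S12 (6.2): take the remaining 210 — done.
S18: unused.
Cost = 150×0.6 + 220×2.0 + 130×3.0 + 40×3.6 + 210×4.2 + 210×6.2 = 3248.

3248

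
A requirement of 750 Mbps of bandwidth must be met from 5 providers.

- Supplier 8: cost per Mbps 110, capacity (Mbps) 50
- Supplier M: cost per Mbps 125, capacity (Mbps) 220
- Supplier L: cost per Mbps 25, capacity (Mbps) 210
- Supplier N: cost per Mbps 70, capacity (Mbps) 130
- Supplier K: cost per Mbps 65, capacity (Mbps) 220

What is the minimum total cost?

51650

Use providers in increasing cost order.
Supplier L at 25: take all 210 Mbps → 540 still needed.
Take 220 from Supplier K at 65 → need 320 more.
Supplier N at 70: take all 130 Mbps → 190 still needed.
Supplier 8 (110): use full 50 → 140 Mbps to go.
Supplier M (125): take the remaining 140 → done.
Cost = 210×25 + 220×65 + 130×70 + 50×110 + 140×125 = 51650.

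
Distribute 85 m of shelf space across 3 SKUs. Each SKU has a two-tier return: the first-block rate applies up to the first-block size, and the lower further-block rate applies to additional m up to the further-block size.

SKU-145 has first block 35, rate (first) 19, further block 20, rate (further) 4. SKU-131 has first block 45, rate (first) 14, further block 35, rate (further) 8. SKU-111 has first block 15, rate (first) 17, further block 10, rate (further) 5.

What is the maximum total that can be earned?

Order all 6 blocks by rate: SKU-145/first 19 > SKU-111/first 17 > SKU-131/first 14 > SKU-131/second 8 > SKU-111/second 5 > SKU-145/second 4.
SKU-145/first (19): +35 — 50 left.
SKU-111/first (17): +15 — 35 left.
SKU-131/first: +35 of 45 at 14; pool empty.
Total = 19×35 + 17×15 + 14×35 = 1410.

1410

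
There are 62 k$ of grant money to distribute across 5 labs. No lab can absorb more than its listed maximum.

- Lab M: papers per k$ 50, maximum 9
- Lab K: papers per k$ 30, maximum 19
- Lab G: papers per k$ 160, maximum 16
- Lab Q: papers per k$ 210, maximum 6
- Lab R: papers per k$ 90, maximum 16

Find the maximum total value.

6160

Rank by papers per k$: Lab Q 210 > Lab G 160 > Lab R 90 > Lab M 50 > Lab K 30.
Give Lab Q 6 to hit its cap of 6 — 56 left.
Lab G: +16 to 16 (cap) — 40 left.
Give Lab R 16 to hit its cap of 16 — 24 left.
Lab M takes 9 to reach its cap of 9 — 15 left.
Only 15 left; Lab K takes them to reach 15.
Total = 50×9 + 30×15 + 160×16 + 210×6 + 90×16 = 6160.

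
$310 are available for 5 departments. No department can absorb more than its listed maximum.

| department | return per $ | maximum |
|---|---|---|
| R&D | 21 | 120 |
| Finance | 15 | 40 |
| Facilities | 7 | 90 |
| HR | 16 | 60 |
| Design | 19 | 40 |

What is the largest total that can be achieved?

5190

Highest return per $ first: R&D 21 > Design 19 > HR 16 > Finance 15 > Facilities 7.
R&D: +120 to 120 (cap) ; 190 left.
Design: +40 to 40 (cap) ; 150 left.
HR takes 60 to reach its cap of 60 ; 90 left.
Give Finance 40 to hit its cap of 40 ; 50 left.
Only 50 left; Facilities takes them to reach 50.
Total = 21×120 + 15×40 + 7×50 + 16×60 + 19×40 = 5190.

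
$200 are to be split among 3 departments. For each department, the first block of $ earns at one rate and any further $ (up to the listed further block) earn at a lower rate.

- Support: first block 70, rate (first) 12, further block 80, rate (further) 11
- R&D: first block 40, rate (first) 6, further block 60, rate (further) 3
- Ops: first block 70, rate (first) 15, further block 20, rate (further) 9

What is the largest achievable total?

2550

Order all 6 blocks by rate: Ops/T1 15 > Support/T1 12 > Support/T2 11 > Ops/T2 9 > R&D/T1 6 > R&D/T2 3.
Fill Ops T1 block (70 at 15) → 130 left.
Support T1 at 12: fill all 70 → 60 left.
Support T2 at 11: only 60 left, fill 60.
Total = 15×70 + 12×70 + 11×60 = 2550.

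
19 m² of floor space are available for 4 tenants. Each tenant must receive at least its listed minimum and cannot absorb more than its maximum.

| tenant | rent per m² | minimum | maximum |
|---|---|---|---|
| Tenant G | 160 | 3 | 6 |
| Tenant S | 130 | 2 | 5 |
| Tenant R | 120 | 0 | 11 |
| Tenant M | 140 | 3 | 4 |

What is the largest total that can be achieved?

2650

Meeting every minimum uses 3+2+0+3 = 8 m², leaving 11.
Rank by rent per m²: Tenant G 160 > Tenant M 140 > Tenant S 130 > Tenant R 120.
Tenant G takes 3 more to reach its cap of 6 → 8 left.
Give Tenant M 1 more to hit its cap of 4 → 7 left.
Tenant S: +3 to 5 (cap) → 4 left.
Tenant R has room for 11 more but only 4 remain, so it gets 4.
Total = 160×6 + 130×5 + 120×4 + 140×4 = 2650.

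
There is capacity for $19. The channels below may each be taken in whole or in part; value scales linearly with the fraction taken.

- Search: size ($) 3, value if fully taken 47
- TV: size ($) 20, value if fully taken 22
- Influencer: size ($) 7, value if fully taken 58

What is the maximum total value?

114.9

Rank by value-to-size ratio: Search 47/3≈15.7, Influencer 58/7≈8.29, TV 22/20≈1.1.
Take all of Search (3 $, value 47) → 16 $ left.
Influencer: take in full, 7 $ for value 58 → 9 left.
9 $ left: a 9/20 share of TV gives 22×9/20 = 9.9.
Total value = 114.9.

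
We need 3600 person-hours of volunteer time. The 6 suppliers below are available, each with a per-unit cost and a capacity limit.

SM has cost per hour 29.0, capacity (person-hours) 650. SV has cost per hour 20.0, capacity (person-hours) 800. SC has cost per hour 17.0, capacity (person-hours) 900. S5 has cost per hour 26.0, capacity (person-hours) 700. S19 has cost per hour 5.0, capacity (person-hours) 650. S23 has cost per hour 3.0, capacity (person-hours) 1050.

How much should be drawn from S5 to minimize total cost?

200

Cheapest first:
S23 (3.0): use full 1050 — 2550 person-hours to go.
S19 at 5.0: take all 650 person-hours — 1900 still needed.
Take 900 from SC at 17.0 — need 1000 more.
SV at 20.0: take all 800 person-hours — 200 still needed.
Take 200 from S5 at 26.0 to finish.
SM: unused.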